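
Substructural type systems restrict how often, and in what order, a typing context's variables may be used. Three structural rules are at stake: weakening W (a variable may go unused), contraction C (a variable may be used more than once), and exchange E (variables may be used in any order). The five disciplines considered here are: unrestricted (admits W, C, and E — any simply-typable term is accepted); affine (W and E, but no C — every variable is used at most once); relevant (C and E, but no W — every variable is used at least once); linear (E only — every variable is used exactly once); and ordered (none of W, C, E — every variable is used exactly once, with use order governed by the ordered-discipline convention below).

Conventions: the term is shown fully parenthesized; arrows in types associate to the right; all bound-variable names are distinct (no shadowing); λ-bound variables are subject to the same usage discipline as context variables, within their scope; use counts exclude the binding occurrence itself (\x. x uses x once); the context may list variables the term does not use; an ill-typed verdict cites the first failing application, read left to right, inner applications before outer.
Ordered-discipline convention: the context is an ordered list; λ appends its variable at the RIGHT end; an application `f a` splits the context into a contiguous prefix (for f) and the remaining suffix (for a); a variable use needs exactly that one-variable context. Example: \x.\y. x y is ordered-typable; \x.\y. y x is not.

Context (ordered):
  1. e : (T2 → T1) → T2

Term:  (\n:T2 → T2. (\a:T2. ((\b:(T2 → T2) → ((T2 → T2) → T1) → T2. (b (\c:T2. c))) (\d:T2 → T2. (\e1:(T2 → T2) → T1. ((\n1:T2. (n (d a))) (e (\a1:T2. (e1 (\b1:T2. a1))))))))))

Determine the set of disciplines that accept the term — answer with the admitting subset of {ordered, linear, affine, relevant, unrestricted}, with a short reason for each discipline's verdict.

admitted by: affine, unrestricted
use counts: e=1, n (λ-bound)=1, a (λ-bound)=1, b (λ-bound)=1, c (λ-bound)=1, d (λ-bound)=1, e1 (λ-bound)=1, n1 (λ-bound)=0, a1 (λ-bound)=1, b1 (λ-bound)=0
order of uses: b, c, n, d, a, e, e1, a1
typing: the term checks, with type (T2 → T2) → T2 → ((T2 → T2) → T1) → T2
ordered ✗ (unused: n1, b1 — weakening required)
linear ✗ (unused: n1, b1 — weakening required)
affine ✓ (at most one use each (e, n, a, b, c, d, e1, n1, a1, b1))
relevant ✗ (unused: n1, b1 — weakening required)
unrestricted ✓ (type-checks ((T2 → T2) → T2 → ((T2 → T2) → T1) → T2) and nothing is barred)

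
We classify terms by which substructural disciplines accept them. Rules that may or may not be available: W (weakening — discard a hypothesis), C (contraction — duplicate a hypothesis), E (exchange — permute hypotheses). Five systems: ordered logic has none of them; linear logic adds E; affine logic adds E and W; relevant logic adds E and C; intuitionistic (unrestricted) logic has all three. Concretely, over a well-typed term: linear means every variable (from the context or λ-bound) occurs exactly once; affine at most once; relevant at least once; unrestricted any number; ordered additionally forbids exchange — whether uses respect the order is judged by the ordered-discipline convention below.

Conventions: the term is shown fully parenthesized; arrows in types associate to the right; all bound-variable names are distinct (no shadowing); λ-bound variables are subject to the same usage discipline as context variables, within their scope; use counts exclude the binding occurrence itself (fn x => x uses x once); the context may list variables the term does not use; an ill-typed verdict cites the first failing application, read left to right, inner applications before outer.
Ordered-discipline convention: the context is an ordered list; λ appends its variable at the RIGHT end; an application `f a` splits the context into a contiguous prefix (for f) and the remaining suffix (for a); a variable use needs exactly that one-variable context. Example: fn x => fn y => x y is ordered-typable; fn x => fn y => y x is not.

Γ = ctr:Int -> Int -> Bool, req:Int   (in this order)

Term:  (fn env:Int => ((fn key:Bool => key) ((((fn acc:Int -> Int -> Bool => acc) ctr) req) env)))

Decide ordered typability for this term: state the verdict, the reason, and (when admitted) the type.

yes — one use each (ctr, req, env, key, acc); ordered split holds; term : Int -> Bool
usage: ctr: 1, req: 1, env (bound): 1, key (bound): 1, acc (bound): 1
left-to-right use order: key, acc, ctr, req, env
typing: well-typed at Int -> Bool
per-discipline verdicts: ordered ✓; linear ✓; affine ✓; relevant ✓; unrestricted ✓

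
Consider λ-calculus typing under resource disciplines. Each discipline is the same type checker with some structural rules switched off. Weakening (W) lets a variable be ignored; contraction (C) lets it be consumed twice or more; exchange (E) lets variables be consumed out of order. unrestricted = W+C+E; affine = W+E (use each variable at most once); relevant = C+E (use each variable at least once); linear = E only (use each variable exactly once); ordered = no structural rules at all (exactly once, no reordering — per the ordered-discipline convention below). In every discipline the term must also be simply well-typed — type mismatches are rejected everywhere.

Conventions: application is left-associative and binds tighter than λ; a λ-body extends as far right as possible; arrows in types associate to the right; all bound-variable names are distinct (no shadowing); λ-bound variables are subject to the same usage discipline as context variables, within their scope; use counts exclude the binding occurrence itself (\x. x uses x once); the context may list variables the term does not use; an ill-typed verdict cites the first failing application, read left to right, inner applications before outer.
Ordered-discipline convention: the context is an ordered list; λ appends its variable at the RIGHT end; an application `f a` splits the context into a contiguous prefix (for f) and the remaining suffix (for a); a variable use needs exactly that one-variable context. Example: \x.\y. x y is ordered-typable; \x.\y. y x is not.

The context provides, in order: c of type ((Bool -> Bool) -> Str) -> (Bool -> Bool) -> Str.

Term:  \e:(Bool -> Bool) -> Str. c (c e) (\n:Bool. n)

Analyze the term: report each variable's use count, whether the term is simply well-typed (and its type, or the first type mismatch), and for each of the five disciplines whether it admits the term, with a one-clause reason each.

counts: c: 2, e (bound): 1, n (bound): 1
use order (left to right): c, c, e, n
typing: ✓ — ((Bool -> Bool) -> Str) -> Str
ordered ✗ (uses contraction: c ×2)
linear ✗ (uses contraction: c ×2)
affine ✗ (uses contraction: c ×2)
relevant ✓ (none of c, e, n goes unused)
unrestricted ✓ (well-typed at ((Bool -> Bool) -> Str) -> Str; no restrictions here)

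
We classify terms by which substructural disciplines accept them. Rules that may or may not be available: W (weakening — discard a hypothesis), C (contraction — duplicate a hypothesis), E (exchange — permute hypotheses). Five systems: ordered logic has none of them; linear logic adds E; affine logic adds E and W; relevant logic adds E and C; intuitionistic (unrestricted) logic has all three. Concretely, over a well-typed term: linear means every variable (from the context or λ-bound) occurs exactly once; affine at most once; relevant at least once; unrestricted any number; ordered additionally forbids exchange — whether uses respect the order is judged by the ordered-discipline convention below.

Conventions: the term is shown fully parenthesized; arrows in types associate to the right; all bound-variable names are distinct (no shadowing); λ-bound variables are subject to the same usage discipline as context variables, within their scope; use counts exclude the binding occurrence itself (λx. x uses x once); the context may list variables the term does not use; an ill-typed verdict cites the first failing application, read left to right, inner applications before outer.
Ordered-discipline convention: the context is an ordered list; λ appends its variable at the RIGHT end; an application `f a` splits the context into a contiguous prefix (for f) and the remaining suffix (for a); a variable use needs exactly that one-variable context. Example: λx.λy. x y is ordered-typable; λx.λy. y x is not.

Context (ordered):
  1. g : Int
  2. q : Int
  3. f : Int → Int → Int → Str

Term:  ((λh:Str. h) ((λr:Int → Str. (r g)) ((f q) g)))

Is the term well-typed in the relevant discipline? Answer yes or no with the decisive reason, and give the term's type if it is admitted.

yes — none of g, q, f, h, r goes unused; term : Str
use counts: g=2; q=1; f=1; h (λ-bound)=1; r (λ-bound)=1
use order (left to right): h, r, g, f, q, g
typing: well-typed at Str
per-discipline verdicts: ordered ✗; linear ✗; affine ✗; relevant ✓; unrestricted ✓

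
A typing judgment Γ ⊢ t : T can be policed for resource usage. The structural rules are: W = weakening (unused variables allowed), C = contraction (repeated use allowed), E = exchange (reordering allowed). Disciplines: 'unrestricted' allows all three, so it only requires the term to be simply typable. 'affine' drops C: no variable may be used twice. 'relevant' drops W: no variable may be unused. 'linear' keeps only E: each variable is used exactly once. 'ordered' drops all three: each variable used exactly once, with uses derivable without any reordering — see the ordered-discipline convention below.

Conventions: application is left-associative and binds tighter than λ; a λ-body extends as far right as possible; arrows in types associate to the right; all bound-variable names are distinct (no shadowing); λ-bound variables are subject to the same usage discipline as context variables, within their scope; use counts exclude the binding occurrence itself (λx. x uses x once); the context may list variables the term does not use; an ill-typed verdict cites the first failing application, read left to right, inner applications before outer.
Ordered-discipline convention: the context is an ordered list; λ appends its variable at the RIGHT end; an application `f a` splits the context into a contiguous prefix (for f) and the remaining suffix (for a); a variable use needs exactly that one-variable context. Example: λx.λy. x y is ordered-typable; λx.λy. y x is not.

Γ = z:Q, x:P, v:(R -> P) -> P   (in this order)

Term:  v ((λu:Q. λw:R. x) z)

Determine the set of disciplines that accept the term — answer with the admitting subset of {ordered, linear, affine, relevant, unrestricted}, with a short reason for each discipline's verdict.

accepted by: affine, unrestricted
use counts: z ×1, x ×1, v ×1, u [bound] ×0, w [bound] ×0
order of uses: v, x, z
typing: ✓ — P
ordered ✗ (u, w left unused)
linear ✗ (u, w left unused)
affine ✓ (z, x, v, u, w: no repeats, contraction unneeded)
relevant ✗ (u, w left unused)
unrestricted ✓ (well-typed at P; no restrictions here)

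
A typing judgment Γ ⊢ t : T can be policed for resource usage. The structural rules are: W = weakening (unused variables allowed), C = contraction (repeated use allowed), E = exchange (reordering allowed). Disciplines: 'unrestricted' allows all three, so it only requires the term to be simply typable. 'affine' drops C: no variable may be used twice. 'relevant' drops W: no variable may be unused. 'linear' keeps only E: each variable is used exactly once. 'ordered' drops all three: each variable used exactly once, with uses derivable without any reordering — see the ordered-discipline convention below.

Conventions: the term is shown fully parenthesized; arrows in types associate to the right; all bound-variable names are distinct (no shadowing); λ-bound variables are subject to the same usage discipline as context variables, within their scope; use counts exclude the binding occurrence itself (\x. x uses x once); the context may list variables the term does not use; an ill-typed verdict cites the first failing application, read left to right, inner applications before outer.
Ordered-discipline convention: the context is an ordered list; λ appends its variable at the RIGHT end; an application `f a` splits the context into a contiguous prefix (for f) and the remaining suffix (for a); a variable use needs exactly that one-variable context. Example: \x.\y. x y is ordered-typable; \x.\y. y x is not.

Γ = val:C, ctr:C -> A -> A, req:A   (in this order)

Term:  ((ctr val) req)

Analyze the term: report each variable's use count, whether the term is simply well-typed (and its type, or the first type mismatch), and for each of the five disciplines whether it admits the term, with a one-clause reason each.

usage: val: 1; ctr: 1; req: 1
uses in reading order: ctr, val, req
typing: ✓ — A
ordered: ✗, use order ctr, val, req needs exchange
linear: ✓, single use per variable (val, ctr, req)
affine: ✓, val, ctr, req: no repeats, contraction unneeded
relevant: ✓, every one of val, ctr, req appears
unrestricted: ✓, well-typed at A; no restrictions here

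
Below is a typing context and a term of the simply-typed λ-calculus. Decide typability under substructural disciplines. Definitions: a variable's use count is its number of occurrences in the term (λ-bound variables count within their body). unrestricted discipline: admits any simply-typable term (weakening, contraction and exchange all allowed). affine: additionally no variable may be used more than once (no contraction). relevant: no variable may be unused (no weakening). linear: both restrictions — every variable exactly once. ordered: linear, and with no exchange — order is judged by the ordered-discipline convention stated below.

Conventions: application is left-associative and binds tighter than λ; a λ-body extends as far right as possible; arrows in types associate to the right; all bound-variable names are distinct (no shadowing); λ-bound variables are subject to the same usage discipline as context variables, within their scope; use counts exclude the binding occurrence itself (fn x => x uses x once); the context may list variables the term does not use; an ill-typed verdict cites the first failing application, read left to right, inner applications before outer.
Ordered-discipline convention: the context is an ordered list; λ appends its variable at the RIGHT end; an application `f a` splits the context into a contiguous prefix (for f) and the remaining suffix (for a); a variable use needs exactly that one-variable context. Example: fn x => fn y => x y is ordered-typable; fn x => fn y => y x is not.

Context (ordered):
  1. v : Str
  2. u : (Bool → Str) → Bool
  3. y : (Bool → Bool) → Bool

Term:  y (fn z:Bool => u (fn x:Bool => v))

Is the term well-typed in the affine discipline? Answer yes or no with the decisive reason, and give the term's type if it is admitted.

yes — at most one use each (v, u, y, z, x); term : Bool
usage: v ×1; u ×1; y ×1; z (λ-bound) ×0; x (λ-bound) ×0
order of uses: y, u, v
typing: ✓ — Bool
per-discipline verdicts: ordered ✗ · linear ✗ · affine ✓ · relevant ✗ · unrestricted ✓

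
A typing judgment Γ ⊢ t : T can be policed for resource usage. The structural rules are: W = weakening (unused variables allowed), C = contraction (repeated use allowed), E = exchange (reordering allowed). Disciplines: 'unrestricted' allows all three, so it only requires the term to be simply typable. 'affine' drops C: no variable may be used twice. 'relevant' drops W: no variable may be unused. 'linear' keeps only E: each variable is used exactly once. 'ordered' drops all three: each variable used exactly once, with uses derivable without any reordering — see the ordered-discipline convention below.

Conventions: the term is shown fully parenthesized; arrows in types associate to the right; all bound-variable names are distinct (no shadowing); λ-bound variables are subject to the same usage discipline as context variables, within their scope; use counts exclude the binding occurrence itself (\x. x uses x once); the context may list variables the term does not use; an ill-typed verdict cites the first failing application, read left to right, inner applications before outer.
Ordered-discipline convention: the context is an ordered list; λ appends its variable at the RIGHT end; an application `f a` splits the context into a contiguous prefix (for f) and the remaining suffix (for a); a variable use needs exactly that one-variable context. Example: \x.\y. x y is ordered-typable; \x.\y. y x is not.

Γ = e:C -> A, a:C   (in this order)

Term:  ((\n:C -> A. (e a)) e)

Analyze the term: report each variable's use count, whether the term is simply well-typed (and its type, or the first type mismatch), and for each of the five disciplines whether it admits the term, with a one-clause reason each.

usage: e: 2; a: 1; n (λ-bound): 0
uses in reading order: e, a, e
typing: well-typed — term : A
ordered: ✗, needs contraction — e ×2; n never used (weakening)
linear: ✗, needs contraction — e ×2; n never used (weakening)
affine: ✗, needs contraction — e ×2
relevant: ✗, n never used (weakening)
unrestricted: ✓, type-checks (A) and nothing is barred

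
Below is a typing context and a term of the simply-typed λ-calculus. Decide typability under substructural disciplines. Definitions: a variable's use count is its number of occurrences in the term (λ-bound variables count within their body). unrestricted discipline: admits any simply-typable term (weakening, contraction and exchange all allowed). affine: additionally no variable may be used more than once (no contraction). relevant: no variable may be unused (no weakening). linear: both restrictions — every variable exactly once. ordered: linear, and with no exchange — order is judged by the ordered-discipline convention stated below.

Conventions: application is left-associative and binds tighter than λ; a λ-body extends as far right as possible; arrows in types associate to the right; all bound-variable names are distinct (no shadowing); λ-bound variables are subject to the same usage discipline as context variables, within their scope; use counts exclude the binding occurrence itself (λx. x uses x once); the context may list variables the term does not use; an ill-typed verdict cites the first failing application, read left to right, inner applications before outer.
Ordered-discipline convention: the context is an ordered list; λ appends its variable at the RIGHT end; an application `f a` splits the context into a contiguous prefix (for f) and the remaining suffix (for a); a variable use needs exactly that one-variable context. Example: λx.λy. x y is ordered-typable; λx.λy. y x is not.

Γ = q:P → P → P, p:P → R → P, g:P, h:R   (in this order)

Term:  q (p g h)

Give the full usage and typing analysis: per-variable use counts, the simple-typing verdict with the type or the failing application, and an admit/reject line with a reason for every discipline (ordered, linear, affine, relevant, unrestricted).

variable uses: q: 1×, p: 1×, g: 1×, h: 1×
left-to-right use order: q, p, g, h
typing: the term checks, with type P → P
ordered: ✓, q, p, g, h once each; derivable with no W/C/E
linear: ✓, exactly-once usage across q, p, g, h
affine: ✓, at most one use each (q, p, g, h)
relevant: ✓, none of q, p, g, h goes unused
unrestricted: ✓, well-typed at P → P; no restrictions here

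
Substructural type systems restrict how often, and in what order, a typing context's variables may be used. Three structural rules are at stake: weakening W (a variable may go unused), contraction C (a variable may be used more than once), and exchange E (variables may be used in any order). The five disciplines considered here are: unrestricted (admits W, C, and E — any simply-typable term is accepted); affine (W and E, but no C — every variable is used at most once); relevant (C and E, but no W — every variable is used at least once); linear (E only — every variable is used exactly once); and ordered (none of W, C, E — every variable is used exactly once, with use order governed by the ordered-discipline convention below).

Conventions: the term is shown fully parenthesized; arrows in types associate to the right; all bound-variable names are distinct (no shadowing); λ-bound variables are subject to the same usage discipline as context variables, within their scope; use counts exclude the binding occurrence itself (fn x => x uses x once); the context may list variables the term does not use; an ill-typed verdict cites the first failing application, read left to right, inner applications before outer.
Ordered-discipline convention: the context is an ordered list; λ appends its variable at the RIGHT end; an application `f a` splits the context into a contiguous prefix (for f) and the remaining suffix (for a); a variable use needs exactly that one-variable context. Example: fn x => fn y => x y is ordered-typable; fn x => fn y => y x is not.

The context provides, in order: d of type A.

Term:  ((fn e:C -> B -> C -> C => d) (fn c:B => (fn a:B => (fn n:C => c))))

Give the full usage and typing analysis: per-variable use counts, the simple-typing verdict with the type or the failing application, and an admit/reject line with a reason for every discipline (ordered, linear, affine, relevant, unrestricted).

use counts: d: 1×, e (bound): 0×, c (bound): 1×, a (bound): 0×, n (bound): 0×
left-to-right use order: d, c
typing: ill-typed: an argument B -> B -> C -> B mismatches the expected C -> B -> C -> C
ordered: ✗ — a type mismatch blocks all five
linear: ✗ — the type mismatch rejects it
affine: ✗ — not simply typable
relevant: ✗ — fails simple typing
unrestricted: ✗ — a type mismatch blocks all five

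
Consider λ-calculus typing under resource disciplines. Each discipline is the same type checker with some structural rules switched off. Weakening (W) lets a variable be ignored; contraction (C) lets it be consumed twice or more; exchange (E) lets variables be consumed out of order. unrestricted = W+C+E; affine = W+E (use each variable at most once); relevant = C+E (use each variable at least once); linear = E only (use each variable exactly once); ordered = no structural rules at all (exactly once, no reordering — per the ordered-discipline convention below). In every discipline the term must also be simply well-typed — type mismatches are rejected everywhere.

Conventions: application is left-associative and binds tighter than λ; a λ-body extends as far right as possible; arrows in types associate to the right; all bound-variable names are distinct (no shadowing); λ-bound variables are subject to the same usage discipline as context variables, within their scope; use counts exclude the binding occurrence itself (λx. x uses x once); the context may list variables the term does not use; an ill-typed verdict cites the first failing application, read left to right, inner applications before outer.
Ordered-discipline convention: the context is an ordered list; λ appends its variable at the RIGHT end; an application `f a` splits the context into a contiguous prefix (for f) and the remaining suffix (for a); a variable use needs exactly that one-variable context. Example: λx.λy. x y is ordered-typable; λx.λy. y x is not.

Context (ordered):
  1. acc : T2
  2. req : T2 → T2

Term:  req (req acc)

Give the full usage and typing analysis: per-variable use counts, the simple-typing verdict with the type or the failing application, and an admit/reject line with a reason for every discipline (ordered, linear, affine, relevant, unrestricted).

variable uses: acc: 1×, req: 2×
order of uses: req, req, acc
typing: ✓ — T2
ordered: ✗ — needs contraction — req ×2
linear: ✗ — needs contraction — req ×2
affine: ✗ — needs contraction — req ×2
relevant: ✓ — at least one use each (acc, req)
unrestricted: ✓ — simply typable at T2; W, C, E all held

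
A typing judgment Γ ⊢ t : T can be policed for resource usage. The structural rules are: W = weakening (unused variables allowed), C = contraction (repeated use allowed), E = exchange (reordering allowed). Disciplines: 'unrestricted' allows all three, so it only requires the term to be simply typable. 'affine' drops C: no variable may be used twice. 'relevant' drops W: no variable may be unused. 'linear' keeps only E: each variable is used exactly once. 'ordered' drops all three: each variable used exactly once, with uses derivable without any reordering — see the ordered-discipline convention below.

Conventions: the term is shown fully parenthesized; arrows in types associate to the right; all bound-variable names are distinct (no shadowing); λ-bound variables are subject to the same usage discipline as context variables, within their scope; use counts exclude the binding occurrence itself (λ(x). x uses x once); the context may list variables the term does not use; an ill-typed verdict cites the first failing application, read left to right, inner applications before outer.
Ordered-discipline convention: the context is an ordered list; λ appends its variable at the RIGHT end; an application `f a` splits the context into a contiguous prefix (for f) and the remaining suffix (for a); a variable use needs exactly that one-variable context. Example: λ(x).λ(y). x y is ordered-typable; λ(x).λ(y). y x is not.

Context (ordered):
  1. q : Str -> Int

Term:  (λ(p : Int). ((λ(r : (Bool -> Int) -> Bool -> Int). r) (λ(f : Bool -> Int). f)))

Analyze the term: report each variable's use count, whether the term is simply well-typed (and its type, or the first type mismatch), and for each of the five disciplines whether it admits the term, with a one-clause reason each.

use counts: q ×0; p (bound) ×0; r (bound) ×1; f (bound) ×1
order of uses: r, f
typing: well-typed — term : Int -> (Bool -> Int) -> Bool -> Int
ordered: ✗ — unused: q, p — weakening required
linear: ✗ — unused: q, p — weakening required
affine: ✓ — q, p, r, f: no repeats, contraction unneeded
relevant: ✗ — unused: q, p — weakening required
unrestricted: ✓ — well-typed at Int -> (Bool -> Int) -> Bool -> Int; no restrictions here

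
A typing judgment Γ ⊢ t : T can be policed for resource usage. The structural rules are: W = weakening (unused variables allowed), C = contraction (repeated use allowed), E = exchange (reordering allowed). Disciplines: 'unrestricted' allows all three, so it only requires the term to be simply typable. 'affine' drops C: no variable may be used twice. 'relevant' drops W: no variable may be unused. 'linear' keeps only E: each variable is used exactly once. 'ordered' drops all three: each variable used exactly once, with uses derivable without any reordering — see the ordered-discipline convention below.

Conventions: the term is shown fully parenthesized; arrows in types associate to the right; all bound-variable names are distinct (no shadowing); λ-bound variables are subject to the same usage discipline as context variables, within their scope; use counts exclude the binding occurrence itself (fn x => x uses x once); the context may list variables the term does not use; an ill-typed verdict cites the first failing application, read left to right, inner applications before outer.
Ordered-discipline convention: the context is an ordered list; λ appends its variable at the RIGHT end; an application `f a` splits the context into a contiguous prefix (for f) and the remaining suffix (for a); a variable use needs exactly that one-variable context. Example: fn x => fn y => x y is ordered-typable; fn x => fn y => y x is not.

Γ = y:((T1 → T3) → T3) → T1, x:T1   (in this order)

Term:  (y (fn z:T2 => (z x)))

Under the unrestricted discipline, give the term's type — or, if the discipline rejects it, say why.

not well-typed under unrestricted — a type mismatch blocks all five
counts: y ×1, x ×1, z (λ-bound) ×1
uses in reading order: y, z, x
typing: ill-typed: non-function type T2 applied to an argument
across the five disciplines: ordered ✗; linear ✗; affine ✗; relevant ✗; unrestricted ✗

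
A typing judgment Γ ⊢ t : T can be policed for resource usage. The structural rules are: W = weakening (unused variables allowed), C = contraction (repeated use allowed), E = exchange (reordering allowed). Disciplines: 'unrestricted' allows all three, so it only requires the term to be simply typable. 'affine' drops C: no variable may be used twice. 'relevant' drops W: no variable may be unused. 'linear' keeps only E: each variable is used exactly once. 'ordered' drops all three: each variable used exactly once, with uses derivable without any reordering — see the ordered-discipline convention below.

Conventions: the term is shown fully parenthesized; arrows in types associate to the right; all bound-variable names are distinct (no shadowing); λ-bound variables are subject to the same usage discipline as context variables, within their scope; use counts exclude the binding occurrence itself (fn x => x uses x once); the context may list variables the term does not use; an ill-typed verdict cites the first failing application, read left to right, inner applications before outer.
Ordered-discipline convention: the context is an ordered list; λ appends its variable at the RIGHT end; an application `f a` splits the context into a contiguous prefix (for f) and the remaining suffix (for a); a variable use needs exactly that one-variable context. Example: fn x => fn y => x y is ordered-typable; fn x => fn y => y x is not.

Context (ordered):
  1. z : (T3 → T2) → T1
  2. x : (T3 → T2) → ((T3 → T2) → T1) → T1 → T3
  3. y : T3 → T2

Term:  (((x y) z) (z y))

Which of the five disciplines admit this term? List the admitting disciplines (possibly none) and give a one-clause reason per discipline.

accepted by: relevant, unrestricted
use counts: z=2; x=1; y=2
left-to-right use order: x, y, z, z, y
typing: ✓ — T3
ordered: ✗, repeated use of z ×2, y ×2
linear: ✗, repeated use of z ×2, y ×2
affine: ✗, repeated use of z ×2, y ×2
relevant: ✓, none of z, x, y goes unused
unrestricted: ✓, type-checks (T3) and nothing is barred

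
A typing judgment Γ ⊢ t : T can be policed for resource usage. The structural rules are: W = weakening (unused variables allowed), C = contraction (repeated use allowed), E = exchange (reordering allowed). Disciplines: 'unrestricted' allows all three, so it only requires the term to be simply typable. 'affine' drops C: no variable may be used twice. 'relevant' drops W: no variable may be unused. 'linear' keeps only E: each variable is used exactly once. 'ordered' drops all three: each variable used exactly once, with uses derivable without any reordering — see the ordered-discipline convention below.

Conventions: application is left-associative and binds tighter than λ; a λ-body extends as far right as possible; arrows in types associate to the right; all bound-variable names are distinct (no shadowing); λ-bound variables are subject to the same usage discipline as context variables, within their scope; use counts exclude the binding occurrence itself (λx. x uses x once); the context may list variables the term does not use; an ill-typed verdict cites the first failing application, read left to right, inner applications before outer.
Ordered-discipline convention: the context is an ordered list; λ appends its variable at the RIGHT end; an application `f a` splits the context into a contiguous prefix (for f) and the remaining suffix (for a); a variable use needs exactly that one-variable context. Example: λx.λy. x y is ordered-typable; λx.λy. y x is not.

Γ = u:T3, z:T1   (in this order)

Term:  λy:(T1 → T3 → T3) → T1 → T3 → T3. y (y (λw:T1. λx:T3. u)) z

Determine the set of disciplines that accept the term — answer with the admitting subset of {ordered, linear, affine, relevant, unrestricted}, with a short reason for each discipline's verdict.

admitted by: unrestricted
usage: u=1; z=1; y [bound]=2; w [bound]=0; x [bound]=0
use order (left to right): y, y, u, z
typing: well-typed — term : ((T1 → T3 → T3) → T1 → T3 → T3) → T3 → T3
ordered: ✗ — repeated use of y ×2; needs weakening: w, x unused
linear: ✗ — repeated use of y ×2; needs weakening: w, x unused
affine: ✗ — repeated use of y ×2
relevant: ✗ — needs weakening: w, x unused
unrestricted: ✓ — simply typable at ((T1 → T3 → T3) → T1 → T3 → T3) → T3 → T3; W, C, E all held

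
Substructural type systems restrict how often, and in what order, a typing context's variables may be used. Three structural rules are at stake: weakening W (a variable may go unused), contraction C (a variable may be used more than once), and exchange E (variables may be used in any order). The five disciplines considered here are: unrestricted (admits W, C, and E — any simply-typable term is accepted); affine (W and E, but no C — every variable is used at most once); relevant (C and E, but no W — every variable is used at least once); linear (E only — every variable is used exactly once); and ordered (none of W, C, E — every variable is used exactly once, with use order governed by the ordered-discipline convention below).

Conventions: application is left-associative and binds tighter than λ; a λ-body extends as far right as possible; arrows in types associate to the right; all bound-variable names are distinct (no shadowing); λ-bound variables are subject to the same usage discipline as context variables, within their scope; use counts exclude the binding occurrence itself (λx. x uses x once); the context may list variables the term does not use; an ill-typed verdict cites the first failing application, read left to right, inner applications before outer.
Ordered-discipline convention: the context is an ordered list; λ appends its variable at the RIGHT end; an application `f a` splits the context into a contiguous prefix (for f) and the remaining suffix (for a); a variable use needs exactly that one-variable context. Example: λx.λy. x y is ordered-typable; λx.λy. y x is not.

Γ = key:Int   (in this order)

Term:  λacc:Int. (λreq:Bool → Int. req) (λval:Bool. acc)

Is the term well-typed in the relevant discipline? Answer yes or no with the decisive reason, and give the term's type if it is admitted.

no — key, val left unused
usage: key: 0; acc (bound): 1; req (bound): 1; val (bound): 0
order of uses: req, acc
typing: ✓ — Int → Bool → Int
all disciplines: ordered ✗ · linear ✗ · affine ✓ · relevant ✗ · unrestricted ✓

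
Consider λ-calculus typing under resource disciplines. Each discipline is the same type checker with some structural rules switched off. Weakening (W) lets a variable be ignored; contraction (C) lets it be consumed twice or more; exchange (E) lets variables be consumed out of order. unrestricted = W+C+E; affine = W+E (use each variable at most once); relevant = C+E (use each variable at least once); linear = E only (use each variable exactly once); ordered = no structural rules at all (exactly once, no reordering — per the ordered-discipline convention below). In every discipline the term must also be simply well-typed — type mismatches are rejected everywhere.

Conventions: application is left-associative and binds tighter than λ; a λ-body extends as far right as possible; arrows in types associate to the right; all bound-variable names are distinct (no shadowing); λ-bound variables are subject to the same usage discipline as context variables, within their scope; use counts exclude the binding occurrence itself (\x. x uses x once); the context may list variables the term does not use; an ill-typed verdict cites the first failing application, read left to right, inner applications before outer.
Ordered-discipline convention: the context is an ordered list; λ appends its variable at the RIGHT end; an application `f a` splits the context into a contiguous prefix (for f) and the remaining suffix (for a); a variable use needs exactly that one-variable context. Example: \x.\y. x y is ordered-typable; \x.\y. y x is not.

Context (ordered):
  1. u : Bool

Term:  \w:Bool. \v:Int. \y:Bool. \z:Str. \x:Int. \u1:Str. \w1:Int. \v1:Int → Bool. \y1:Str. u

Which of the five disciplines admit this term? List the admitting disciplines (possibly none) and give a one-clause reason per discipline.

admitting disciplines: affine, unrestricted
counts: u ×1; w [bound] ×0; v [bound] ×0; y [bound] ×0; z [bound] ×0; x [bound] ×0; u1 [bound] ×0; w1 [bound] ×0; v1 [bound] ×0; y1 [bound] ×0
order of uses: u
typing: well-typed — term : Bool → Int → Bool → Str → Int → Str → Int → (Int → Bool) → Str → Bool
ordered: ✗, unused: w, v, y, z, x, u1, w1, v1, y1 — weakening required
linear: ✗, unused: w, v, y, z, x, u1, w1, v1, y1 — weakening required
affine: ✓, u, w, v, y, z, x, u1, w1, v1, y1: no repeats, contraction unneeded
relevant: ✗, unused: w, v, y, z, x, u1, w1, v1, y1 — weakening required
unrestricted: ✓, simply typable at Bool → Int → Bool → Str → Int → Str → Int → (Int → Bool) → Str → Bool; W, C, E all held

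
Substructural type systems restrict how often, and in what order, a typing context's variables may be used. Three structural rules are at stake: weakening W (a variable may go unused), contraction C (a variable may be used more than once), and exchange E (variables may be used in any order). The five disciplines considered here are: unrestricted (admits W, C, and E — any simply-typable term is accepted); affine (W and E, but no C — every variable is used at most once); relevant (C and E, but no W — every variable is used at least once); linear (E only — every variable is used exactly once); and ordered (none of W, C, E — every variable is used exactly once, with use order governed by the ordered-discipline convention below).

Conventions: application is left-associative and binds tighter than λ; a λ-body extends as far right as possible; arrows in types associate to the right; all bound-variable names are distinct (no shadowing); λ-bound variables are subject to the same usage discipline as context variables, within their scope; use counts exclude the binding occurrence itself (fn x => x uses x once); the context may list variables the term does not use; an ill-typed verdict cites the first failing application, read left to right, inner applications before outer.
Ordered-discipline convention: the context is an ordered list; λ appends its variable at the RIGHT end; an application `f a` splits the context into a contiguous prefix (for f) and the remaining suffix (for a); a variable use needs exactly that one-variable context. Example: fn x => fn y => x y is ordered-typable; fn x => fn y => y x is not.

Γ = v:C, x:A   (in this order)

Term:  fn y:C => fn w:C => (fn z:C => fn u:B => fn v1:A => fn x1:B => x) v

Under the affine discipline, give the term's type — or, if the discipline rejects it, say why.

term : C → C → B → A → B → A
use counts: v: 1, x: 1, y [bound]: 0, w [bound]: 0, z [bound]: 0, u [bound]: 0, v1 [bound]: 0, x1 [bound]: 0
uses in reading order: x, v
typing: well-typed — term : C → C → B → A → B → A
all disciplines: ordered ✗ | linear ✗ | affine ✓ | relevant ✗ | unrestricted ✓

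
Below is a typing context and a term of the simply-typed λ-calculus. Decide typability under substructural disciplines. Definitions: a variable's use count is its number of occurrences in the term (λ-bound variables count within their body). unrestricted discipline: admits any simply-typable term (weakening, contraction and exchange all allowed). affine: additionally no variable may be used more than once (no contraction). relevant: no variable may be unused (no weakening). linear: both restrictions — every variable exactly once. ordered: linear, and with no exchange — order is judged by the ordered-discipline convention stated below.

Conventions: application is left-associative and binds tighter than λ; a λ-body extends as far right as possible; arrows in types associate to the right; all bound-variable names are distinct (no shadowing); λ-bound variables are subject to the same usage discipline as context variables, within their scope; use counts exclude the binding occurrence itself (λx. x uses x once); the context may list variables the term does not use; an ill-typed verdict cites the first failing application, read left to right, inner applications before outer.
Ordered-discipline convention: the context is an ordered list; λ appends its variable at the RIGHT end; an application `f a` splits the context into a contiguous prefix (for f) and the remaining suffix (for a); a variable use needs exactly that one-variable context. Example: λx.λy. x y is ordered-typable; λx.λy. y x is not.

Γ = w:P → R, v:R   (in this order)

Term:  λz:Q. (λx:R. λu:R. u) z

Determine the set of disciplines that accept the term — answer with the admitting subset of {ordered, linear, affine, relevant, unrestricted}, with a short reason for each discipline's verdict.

admitted in: none
variable uses: w: 0; v: 0; z [bound]: 1; x [bound]: 0; u [bound]: 1
left-to-right use order: u, z
typing: ill-typed: an application expects R but receives Q
ordered: ✗ — fails simple typing
linear: ✗ — a type mismatch blocks all five
affine: ✗ — the type mismatch rejects it
relevant: ✗ — not simply typable
unrestricted: ✗ — fails simple typing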